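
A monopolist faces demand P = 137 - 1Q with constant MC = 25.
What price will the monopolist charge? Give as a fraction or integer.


MR = 137 - 2Q
Set MR = MC: 137 - 2Q = 25
Q* = 56
Substitute into demand:
P* = 137 - 1*56 = 81

81


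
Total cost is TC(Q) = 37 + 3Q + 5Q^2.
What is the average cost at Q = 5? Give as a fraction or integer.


TC(5) = 37 + 3*5 + 5*5^2
TC(5) = 37 + 15 + 125 = 177
AC = TC/Q = 177/5 = 177/5

177/5


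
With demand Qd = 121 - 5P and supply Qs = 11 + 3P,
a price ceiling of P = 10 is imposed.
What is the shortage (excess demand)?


At P = 10:
Qd = 121 - 5*10 = 71
Qs = 11 + 3*10 = 41
Shortage = Qd - Qs = 71 - 41 = 30

30


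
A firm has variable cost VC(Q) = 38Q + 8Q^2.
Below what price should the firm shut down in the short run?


AVC(Q) = VC(Q)/Q = 38 + 8Q
AVC is increasing in Q, so minimum AVC is at Q -> 0+.
Min AVC = 38
The firm should shut down if P < 38.

38


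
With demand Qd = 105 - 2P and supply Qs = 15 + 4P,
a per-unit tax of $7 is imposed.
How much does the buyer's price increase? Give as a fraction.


With a per-unit tax, the buyer's price increase depends on relative slopes.
Supply slope: d = 4, Demand slope: b = 2
Buyer's price increase = d * tax / (b + d)
= 4 * 7 / (2 + 4)
= 28 / 6 = 14/3

14/3


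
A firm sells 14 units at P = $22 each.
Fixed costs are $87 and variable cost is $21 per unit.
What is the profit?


Total Revenue = P * Q = 22 * 14 = $308
Total Cost = FC + VC*Q = 87 + 21*14 = $381
Profit = TR - TC = 308 - 381 = $-73

$-73


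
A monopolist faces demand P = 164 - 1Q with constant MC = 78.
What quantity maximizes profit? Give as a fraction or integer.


TR = P*Q = (164 - 1Q)Q = 164Q - 1Q^2
MR = dTR/dQ = 164 - 2Q
Set MR = MC:
164 - 2Q = 78
86 = 2Q
Q* = 86/2 = 43

43


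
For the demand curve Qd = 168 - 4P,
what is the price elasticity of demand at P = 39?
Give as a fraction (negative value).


dQ/dP = -4
At P = 39: Q = 168 - 4*39 = 12
E = (dQ/dP)(P/Q) = (-4)(39/12) = -13

-13


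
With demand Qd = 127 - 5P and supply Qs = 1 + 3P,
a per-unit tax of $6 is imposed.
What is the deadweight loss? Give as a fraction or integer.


Pre-tax equilibrium quantity: Q* = 193/4
Post-tax equilibrium quantity: Q_tax = 37
Reduction in quantity: Q* - Q_tax = 45/4
DWL = (1/2) * tax * (Q* - Q_tax)
DWL = (1/2) * 6 * 45/4 = 135/4

135/4


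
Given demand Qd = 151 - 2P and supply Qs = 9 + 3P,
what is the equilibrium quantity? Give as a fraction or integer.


First find equilibrium price:
151 - 2P = 9 + 3P
P* = 142/5 = 142/5
Then substitute into demand:
Q* = 151 - 2 * 142/5 = 471/5

471/5


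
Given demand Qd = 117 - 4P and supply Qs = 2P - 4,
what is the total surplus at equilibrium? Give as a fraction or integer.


Find equilibrium: 117 - 4P = 2P - 4
117 + 4 = 6P
P* = 121/6 = 121/6
Q* = 2*121/6 - 4 = 109/3
Inverse demand: P = 117/4 - Q/4, so P_max = 117/4
Inverse supply: P = 2 + Q/2, so P_min = 2
CS = (1/2) * 109/3 * (117/4 - 121/6) = 11881/72
PS = (1/2) * 109/3 * (121/6 - 2) = 11881/36
TS = CS + PS = 11881/72 + 11881/36 = 11881/24

11881/24


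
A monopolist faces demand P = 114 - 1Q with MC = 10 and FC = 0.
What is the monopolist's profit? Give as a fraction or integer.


MR = MC: 114 - 2Q = 10
Q* = 52
P* = 114 - 1*52 = 62
Profit = (P* - MC)*Q* - FC
= (62 - 10)*52 - 0
= 52*52 - 0
= 2704 - 0 = 2704

2704


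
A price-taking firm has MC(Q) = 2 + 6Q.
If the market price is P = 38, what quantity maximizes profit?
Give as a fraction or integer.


In perfect competition, profit is maximized where P = MC.
38 = 2 + 6Q
36 = 6Q
Q* = 36/6 = 6

6


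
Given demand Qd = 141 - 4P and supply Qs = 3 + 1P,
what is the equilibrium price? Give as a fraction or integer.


At equilibrium, Qd = Qs.
141 - 4P = 3 + 1P
141 - 3 = 4P + 1P
138 = 5P
P* = 138/5 = 138/5

138/5


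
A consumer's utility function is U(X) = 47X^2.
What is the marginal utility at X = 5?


MU = dU/dX = 47*2*X^(2-1)
MU = 94*X^1
At X = 5:
MU = 94 * 5^1
MU = 94 * 5 = 470

470


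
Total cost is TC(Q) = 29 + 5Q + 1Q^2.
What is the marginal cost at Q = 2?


MC = dTC/dQ = 5 + 2*1*Q
At Q = 2:
MC = 5 + 2*2
MC = 5 + 4 = 9

9


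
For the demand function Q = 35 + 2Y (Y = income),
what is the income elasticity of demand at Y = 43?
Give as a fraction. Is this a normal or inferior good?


dQ/dY = 2
At Y = 43: Q = 35 + 2*43 = 121
Ey = (dQ/dY)(Y/Q) = 2 * 43 / 121 = 86/121
Since Ey > 0, this is a normal good.

86/121 (normal good)


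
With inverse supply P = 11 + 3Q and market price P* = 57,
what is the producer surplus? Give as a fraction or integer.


Minimum supply price (at Q=0): P_min = 11
Quantity supplied at P* = 57:
Q* = (57 - 11)/3 = 46/3
PS = (1/2) * Q* * (P* - P_min)
PS = (1/2) * 46/3 * (57 - 11)
PS = (1/2) * 46/3 * 46 = 1058/3

1058/3


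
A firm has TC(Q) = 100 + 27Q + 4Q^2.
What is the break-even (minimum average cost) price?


AC(Q) = 100/Q + 27 + 4Q
To minimize: dAC/dQ = -100/Q^2 + 4 = 0
Q^2 = 100/4 = 25
Q* = 5
Min AC = 100/5 + 27 + 4*5
Min AC = 20 + 27 + 20 = 67

67


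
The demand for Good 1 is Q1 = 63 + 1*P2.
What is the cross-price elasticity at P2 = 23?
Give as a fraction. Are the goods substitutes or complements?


dQ1/dP2 = 1
At P2 = 23: Q1 = 63 + 1*23 = 86
Exy = (dQ1/dP2)(P2/Q1) = 1 * 23 / 86 = 23/86
Since Exy > 0, the goods are substitutes.

23/86 (substitutes)


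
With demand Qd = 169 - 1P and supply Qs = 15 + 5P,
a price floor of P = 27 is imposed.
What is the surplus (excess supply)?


At P = 27:
Qd = 169 - 1*27 = 142
Qs = 15 + 5*27 = 150
Surplus = Qs - Qd = 150 - 142 = 8

8


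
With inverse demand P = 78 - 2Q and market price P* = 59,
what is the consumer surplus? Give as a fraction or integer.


Maximum willingness to pay (at Q=0): P_max = 78
Quantity demanded at P* = 59:
Q* = (78 - 59)/2 = 19/2
CS = (1/2) * Q* * (P_max - P*)
CS = (1/2) * 19/2 * (78 - 59)
CS = (1/2) * 19/2 * 19 = 361/4

361/4


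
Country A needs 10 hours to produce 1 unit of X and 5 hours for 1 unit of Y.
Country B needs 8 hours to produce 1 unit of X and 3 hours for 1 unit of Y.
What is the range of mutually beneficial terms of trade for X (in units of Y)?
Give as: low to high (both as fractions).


Opportunity cost of X for Country A = hours_X / hours_Y = 10/5 = 2 units of Y
Opportunity cost of X for Country B = hours_X / hours_Y = 8/3 = 8/3 units of Y
Terms of trade must be between the two opportunity costs.
Range: 2 to 8/3

2 to 8/3


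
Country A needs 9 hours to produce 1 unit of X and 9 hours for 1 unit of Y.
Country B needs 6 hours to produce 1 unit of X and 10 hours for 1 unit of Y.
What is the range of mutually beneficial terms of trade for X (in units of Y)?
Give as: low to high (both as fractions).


Opportunity cost of X for Country A = hours_X / hours_Y = 9/9 = 1 units of Y
Opportunity cost of X for Country B = hours_X / hours_Y = 6/10 = 3/5 units of Y
Terms of trade must be between the two opportunity costs.
Range: 3/5 to 1

3/5 to 1


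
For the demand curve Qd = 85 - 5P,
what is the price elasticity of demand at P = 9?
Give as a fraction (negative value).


dQ/dP = -5
At P = 9: Q = 85 - 5*9 = 40
E = (dQ/dP)(P/Q) = (-5)(9/40) = -9/8

-9/8


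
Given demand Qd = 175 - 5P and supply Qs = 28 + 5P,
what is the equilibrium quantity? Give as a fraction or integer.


First find equilibrium price:
175 - 5P = 28 + 5P
P* = 147/10 = 147/10
Then substitute into demand:
Q* = 175 - 5 * 147/10 = 203/2

203/2


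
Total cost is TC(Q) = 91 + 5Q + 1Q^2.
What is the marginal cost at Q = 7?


MC = dTC/dQ = 5 + 2*1*Q
At Q = 7:
MC = 5 + 2*7
MC = 5 + 14 = 19

19


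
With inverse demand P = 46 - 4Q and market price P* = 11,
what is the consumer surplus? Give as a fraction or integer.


Maximum willingness to pay (at Q=0): P_max = 46
Quantity demanded at P* = 11:
Q* = (46 - 11)/4 = 35/4
CS = (1/2) * Q* * (P_max - P*)
CS = (1/2) * 35/4 * (46 - 11)
CS = (1/2) * 35/4 * 35 = 1225/8

1225/8


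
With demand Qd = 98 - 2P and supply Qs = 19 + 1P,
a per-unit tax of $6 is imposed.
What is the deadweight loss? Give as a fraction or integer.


Pre-tax equilibrium quantity: Q* = 136/3
Post-tax equilibrium quantity: Q_tax = 124/3
Reduction in quantity: Q* - Q_tax = 4
DWL = (1/2) * tax * (Q* - Q_tax)
DWL = (1/2) * 6 * 4 = 12

12


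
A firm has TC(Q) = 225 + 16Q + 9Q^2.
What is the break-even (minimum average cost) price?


AC(Q) = 225/Q + 16 + 9Q
To minimize: dAC/dQ = -225/Q^2 + 9 = 0
Q^2 = 225/9 = 25
Q* = 5
Min AC = 225/5 + 16 + 9*5
Min AC = 45 + 16 + 45 = 106

106


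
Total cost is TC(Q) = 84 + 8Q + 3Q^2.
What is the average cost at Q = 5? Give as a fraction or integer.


TC(5) = 84 + 8*5 + 3*5^2
TC(5) = 84 + 40 + 75 = 199
AC = TC/Q = 199/5 = 199/5

199/5


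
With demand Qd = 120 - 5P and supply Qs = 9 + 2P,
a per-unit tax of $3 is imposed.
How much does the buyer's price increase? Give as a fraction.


With a per-unit tax, the buyer's price increase depends on relative slopes.
Supply slope: d = 2, Demand slope: b = 5
Buyer's price increase = d * tax / (b + d)
= 2 * 3 / (5 + 2)
= 6 / 7 = 6/7

6/7


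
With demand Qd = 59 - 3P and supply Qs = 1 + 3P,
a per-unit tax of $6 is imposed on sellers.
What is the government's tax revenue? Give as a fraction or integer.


With tax on sellers, new supply: Qs' = 1 + 3(P - 6)
= 3P - 17
New equilibrium quantity:
Q_new = 21
Tax revenue = tax * Q_new = 6 * 21 = 126

126


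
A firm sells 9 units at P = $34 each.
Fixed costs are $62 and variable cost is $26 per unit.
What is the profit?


Total Revenue = P * Q = 34 * 9 = $306
Total Cost = FC + VC*Q = 62 + 26*9 = $296
Profit = TR - TC = 306 - 296 = $10

$10


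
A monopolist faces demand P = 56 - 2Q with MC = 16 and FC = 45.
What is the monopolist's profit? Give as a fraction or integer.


MR = MC: 56 - 4Q = 16
Q* = 10
P* = 56 - 2*10 = 36
Profit = (P* - MC)*Q* - FC
= (36 - 16)*10 - 45
= 20*10 - 45
= 200 - 45 = 155

155


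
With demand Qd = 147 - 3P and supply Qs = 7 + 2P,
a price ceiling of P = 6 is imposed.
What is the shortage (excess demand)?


At P = 6:
Qd = 147 - 3*6 = 129
Qs = 7 + 2*6 = 19
Shortage = Qd - Qs = 129 - 19 = 110

110


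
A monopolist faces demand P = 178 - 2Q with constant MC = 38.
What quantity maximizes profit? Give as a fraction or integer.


TR = P*Q = (178 - 2Q)Q = 178Q - 2Q^2
MR = dTR/dQ = 178 - 4Q
Set MR = MC:
178 - 4Q = 38
140 = 4Q
Q* = 140/4 = 35

35


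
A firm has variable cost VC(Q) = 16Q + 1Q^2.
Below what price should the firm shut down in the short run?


AVC(Q) = VC(Q)/Q = 16 + 1Q
AVC is increasing in Q, so minimum AVC is at Q -> 0+.
Min AVC = 16
The firm should shut down if P < 16.

16


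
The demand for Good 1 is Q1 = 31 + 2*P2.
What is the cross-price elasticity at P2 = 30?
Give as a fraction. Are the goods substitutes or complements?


dQ1/dP2 = 2
At P2 = 30: Q1 = 31 + 2*30 = 91
Exy = (dQ1/dP2)(P2/Q1) = 2 * 30 / 91 = 60/91
Since Exy > 0, the goods are substitutes.

60/91 (substitutes)


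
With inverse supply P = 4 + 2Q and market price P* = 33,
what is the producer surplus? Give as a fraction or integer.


Minimum supply price (at Q=0): P_min = 4
Quantity supplied at P* = 33:
Q* = (33 - 4)/2 = 29/2
PS = (1/2) * Q* * (P* - P_min)
PS = (1/2) * 29/2 * (33 - 4)
PS = (1/2) * 29/2 * 29 = 841/4

841/4


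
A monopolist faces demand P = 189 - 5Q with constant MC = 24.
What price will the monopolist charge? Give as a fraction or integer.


MR = 189 - 10Q
Set MR = MC: 189 - 10Q = 24
Q* = 33/2
Substitute into demand:
P* = 189 - 5*33/2 = 213/2

213/2


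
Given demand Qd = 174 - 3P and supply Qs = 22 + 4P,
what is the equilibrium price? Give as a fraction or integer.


At equilibrium, Qd = Qs.
174 - 3P = 22 + 4P
174 - 22 = 3P + 4P
152 = 7P
P* = 152/7 = 152/7

152/7


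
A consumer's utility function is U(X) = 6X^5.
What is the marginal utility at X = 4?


MU = dU/dX = 6*5*X^(5-1)
MU = 30*X^4
At X = 4:
MU = 30 * 4^4
MU = 30 * 256 = 7680

7680


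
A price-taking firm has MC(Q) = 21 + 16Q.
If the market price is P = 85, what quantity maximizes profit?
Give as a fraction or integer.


In perfect competition, profit is maximized where P = MC.
85 = 21 + 16Q
64 = 16Q
Q* = 64/16 = 4

4


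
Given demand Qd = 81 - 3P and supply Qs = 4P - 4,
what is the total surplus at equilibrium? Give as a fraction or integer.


Find equilibrium: 81 - 3P = 4P - 4
81 + 4 = 7P
P* = 85/7 = 85/7
Q* = 4*85/7 - 4 = 312/7
Inverse demand: P = 27 - Q/3, so P_max = 27
Inverse supply: P = 1 + Q/4, so P_min = 1
CS = (1/2) * 312/7 * (27 - 85/7) = 16224/49
PS = (1/2) * 312/7 * (85/7 - 1) = 12168/49
TS = CS + PS = 16224/49 + 12168/49 = 4056/7

4056/7


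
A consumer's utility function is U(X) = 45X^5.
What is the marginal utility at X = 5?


MU = dU/dX = 45*5*X^(5-1)
MU = 225*X^4
At X = 5:
MU = 225 * 5^4
MU = 225 * 625 = 140625

140625


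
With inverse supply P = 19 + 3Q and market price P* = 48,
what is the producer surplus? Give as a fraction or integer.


Minimum supply price (at Q=0): P_min = 19
Quantity supplied at P* = 48:
Q* = (48 - 19)/3 = 29/3
PS = (1/2) * Q* * (P* - P_min)
PS = (1/2) * 29/3 * (48 - 19)
PS = (1/2) * 29/3 * 29 = 841/6

841/6


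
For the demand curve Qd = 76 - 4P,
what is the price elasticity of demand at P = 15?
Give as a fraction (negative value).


dQ/dP = -4
At P = 15: Q = 76 - 4*15 = 16
E = (dQ/dP)(P/Q) = (-4)(15/16) = -15/4

-15/4


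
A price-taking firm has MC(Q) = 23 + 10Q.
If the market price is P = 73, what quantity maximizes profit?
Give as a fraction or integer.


In perfect competition, profit is maximized where P = MC.
73 = 23 + 10Q
50 = 10Q
Q* = 50/10 = 5

5


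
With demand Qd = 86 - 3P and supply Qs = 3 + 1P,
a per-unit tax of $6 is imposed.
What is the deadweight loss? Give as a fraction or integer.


Pre-tax equilibrium quantity: Q* = 95/4
Post-tax equilibrium quantity: Q_tax = 77/4
Reduction in quantity: Q* - Q_tax = 9/2
DWL = (1/2) * tax * (Q* - Q_tax)
DWL = (1/2) * 6 * 9/2 = 27/2

27/2


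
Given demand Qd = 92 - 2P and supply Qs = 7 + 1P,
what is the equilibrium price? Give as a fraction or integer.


At equilibrium, Qd = Qs.
92 - 2P = 7 + 1P
92 - 7 = 2P + 1P
85 = 3P
P* = 85/3 = 85/3

85/3


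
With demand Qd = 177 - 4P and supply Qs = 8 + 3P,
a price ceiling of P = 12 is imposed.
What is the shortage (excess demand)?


At P = 12:
Qd = 177 - 4*12 = 129
Qs = 8 + 3*12 = 44
Shortage = Qd - Qs = 129 - 44 = 85

85


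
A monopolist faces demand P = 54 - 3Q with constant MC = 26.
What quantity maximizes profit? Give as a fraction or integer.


TR = P*Q = (54 - 3Q)Q = 54Q - 3Q^2
MR = dTR/dQ = 54 - 6Q
Set MR = MC:
54 - 6Q = 26
28 = 6Q
Q* = 28/6 = 14/3

14/3


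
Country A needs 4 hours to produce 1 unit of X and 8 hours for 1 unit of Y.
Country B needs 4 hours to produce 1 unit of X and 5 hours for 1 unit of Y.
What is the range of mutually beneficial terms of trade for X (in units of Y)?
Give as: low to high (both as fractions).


Opportunity cost of X for Country A = hours_X / hours_Y = 4/8 = 1/2 units of Y
Opportunity cost of X for Country B = hours_X / hours_Y = 4/5 = 4/5 units of Y
Terms of trade must be between the two opportunity costs.
Range: 1/2 to 4/5

1/2 to 4/5


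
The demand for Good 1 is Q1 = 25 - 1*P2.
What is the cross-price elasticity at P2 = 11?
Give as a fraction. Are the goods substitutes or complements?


dQ1/dP2 = -1
At P2 = 11: Q1 = 25 - 1*11 = 14
Exy = (dQ1/dP2)(P2/Q1) = -1 * 11 / 14 = -11/14
Since Exy < 0, the goods are complements.

-11/14 (complements)


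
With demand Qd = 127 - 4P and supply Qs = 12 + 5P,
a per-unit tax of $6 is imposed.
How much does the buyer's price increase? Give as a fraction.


With a per-unit tax, the buyer's price increase depends on relative slopes.
Supply slope: d = 5, Demand slope: b = 4
Buyer's price increase = d * tax / (b + d)
= 5 * 6 / (4 + 5)
= 30 / 9 = 10/3

10/3


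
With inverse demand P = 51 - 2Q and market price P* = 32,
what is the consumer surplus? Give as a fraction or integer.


Maximum willingness to pay (at Q=0): P_max = 51
Quantity demanded at P* = 32:
Q* = (51 - 32)/2 = 19/2
CS = (1/2) * Q* * (P_max - P*)
CS = (1/2) * 19/2 * (51 - 32)
CS = (1/2) * 19/2 * 19 = 361/4

361/4


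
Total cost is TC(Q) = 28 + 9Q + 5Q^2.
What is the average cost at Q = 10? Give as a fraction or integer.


TC(10) = 28 + 9*10 + 5*10^2
TC(10) = 28 + 90 + 500 = 618
AC = TC/Q = 618/10 = 309/5

309/5


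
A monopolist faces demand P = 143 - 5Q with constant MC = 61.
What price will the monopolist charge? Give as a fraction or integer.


MR = 143 - 10Q
Set MR = MC: 143 - 10Q = 61
Q* = 41/5
Substitute into demand:
P* = 143 - 5*41/5 = 102

102


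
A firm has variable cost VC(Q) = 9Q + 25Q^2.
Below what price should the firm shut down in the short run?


AVC(Q) = VC(Q)/Q = 9 + 25Q
AVC is increasing in Q, so minimum AVC is at Q -> 0+.
Min AVC = 9
The firm should shut down if P < 9.

9


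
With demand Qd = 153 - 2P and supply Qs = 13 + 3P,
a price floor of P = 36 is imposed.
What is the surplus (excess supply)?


At P = 36:
Qd = 153 - 2*36 = 81
Qs = 13 + 3*36 = 121
Surplus = Qs - Qd = 121 - 81 = 40

40


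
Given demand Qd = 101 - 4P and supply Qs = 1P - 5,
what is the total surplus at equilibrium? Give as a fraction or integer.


Find equilibrium: 101 - 4P = 1P - 5
101 + 5 = 5P
P* = 106/5 = 106/5
Q* = 1*106/5 - 5 = 81/5
Inverse demand: P = 101/4 - Q/4, so P_max = 101/4
Inverse supply: P = 5 + Q/1, so P_min = 5
CS = (1/2) * 81/5 * (101/4 - 106/5) = 6561/200
PS = (1/2) * 81/5 * (106/5 - 5) = 6561/50
TS = CS + PS = 6561/200 + 6561/50 = 6561/40

6561/40


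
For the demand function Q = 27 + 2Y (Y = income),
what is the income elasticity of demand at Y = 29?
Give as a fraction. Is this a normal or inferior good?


dQ/dY = 2
At Y = 29: Q = 27 + 2*29 = 85
Ey = (dQ/dY)(Y/Q) = 2 * 29 / 85 = 58/85
Since Ey > 0, this is a normal good.

58/85 (normal good)


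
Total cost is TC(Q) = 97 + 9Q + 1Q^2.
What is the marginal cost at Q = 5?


MC = dTC/dQ = 9 + 2*1*Q
At Q = 5:
MC = 9 + 2*5
MC = 9 + 10 = 19

19


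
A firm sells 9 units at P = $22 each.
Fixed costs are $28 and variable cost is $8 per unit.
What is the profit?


Total Revenue = P * Q = 22 * 9 = $198
Total Cost = FC + VC*Q = 28 + 8*9 = $100
Profit = TR - TC = 198 - 100 = $98

$98


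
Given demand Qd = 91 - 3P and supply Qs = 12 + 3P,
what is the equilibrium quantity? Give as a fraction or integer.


First find equilibrium price:
91 - 3P = 12 + 3P
P* = 79/6 = 79/6
Then substitute into demand:
Q* = 91 - 3 * 79/6 = 103/2

103/2


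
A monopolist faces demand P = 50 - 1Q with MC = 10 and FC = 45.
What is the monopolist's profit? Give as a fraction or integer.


MR = MC: 50 - 2Q = 10
Q* = 20
P* = 50 - 1*20 = 30
Profit = (P* - MC)*Q* - FC
= (30 - 10)*20 - 45
= 20*20 - 45
= 400 - 45 = 355

355


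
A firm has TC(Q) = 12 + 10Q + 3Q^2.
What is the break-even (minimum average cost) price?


AC(Q) = 12/Q + 10 + 3Q
To minimize: dAC/dQ = -12/Q^2 + 3 = 0
Q^2 = 12/3 = 4
Q* = 2
Min AC = 12/2 + 10 + 3*2
Min AC = 6 + 10 + 6 = 22

22


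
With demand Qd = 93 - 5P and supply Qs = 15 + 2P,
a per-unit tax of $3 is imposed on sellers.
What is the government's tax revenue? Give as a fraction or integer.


With tax on sellers, new supply: Qs' = 15 + 2(P - 3)
= 9 + 2P
New equilibrium quantity:
Q_new = 33
Tax revenue = tax * Q_new = 3 * 33 = 99

99


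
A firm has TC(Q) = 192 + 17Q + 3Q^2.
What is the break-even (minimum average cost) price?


AC(Q) = 192/Q + 17 + 3Q
To minimize: dAC/dQ = -192/Q^2 + 3 = 0
Q^2 = 192/3 = 64
Q* = 8
Min AC = 192/8 + 17 + 3*8
Min AC = 24 + 17 + 24 = 65

65


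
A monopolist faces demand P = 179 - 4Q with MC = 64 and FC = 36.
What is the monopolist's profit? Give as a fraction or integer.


MR = MC: 179 - 8Q = 64
Q* = 115/8
P* = 179 - 4*115/8 = 243/2
Profit = (P* - MC)*Q* - FC
= (243/2 - 64)*115/8 - 36
= 115/2*115/8 - 36
= 13225/16 - 36 = 12649/16

12649/16


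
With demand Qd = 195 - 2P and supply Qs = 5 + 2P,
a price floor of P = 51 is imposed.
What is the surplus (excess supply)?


At P = 51:
Qd = 195 - 2*51 = 93
Qs = 5 + 2*51 = 107
Surplus = Qs - Qd = 107 - 93 = 14

14


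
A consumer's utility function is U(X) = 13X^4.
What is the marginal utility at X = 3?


MU = dU/dX = 13*4*X^(4-1)
MU = 52*X^3
At X = 3:
MU = 52 * 3^3
MU = 52 * 27 = 1404

1404


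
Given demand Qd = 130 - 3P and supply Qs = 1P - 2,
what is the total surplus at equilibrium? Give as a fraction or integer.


Find equilibrium: 130 - 3P = 1P - 2
130 + 2 = 4P
P* = 132/4 = 33
Q* = 1*33 - 2 = 31
Inverse demand: P = 130/3 - Q/3, so P_max = 130/3
Inverse supply: P = 2 + Q/1, so P_min = 2
CS = (1/2) * 31 * (130/3 - 33) = 961/6
PS = (1/2) * 31 * (33 - 2) = 961/2
TS = CS + PS = 961/6 + 961/2 = 1922/3

1922/3


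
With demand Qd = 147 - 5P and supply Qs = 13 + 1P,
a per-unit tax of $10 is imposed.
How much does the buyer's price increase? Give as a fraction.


With a per-unit tax, the buyer's price increase depends on relative slopes.
Supply slope: d = 1, Demand slope: b = 5
Buyer's price increase = d * tax / (b + d)
= 1 * 10 / (5 + 1)
= 10 / 6 = 5/3

5/3


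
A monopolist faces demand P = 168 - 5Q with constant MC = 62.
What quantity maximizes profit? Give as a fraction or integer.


TR = P*Q = (168 - 5Q)Q = 168Q - 5Q^2
MR = dTR/dQ = 168 - 10Q
Set MR = MC:
168 - 10Q = 62
106 = 10Q
Q* = 106/10 = 53/5

53/5


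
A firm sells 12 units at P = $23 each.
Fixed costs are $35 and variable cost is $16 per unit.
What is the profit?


Total Revenue = P * Q = 23 * 12 = $276
Total Cost = FC + VC*Q = 35 + 16*12 = $227
Profit = TR - TC = 276 - 227 = $49

$49


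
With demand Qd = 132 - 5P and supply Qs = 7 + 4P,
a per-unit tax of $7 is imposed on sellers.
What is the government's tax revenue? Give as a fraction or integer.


With tax on sellers, new supply: Qs' = 7 + 4(P - 7)
= 4P - 21
New equilibrium quantity:
Q_new = 47
Tax revenue = tax * Q_new = 7 * 47 = 329

329


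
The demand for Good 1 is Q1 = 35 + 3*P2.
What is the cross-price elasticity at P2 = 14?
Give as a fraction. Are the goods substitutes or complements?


dQ1/dP2 = 3
At P2 = 14: Q1 = 35 + 3*14 = 77
Exy = (dQ1/dP2)(P2/Q1) = 3 * 14 / 77 = 6/11
Since Exy > 0, the goods are substitutes.

6/11 (substitutes)


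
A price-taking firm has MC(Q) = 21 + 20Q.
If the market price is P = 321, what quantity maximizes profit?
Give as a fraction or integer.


In perfect competition, profit is maximized where P = MC.
321 = 21 + 20Q
300 = 20Q
Q* = 300/20 = 15

15


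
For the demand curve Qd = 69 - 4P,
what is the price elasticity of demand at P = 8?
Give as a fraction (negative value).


dQ/dP = -4
At P = 8: Q = 69 - 4*8 = 37
E = (dQ/dP)(P/Q) = (-4)(8/37) = -32/37

-32/37


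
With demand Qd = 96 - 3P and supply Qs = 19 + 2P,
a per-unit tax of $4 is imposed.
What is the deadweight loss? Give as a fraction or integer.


Pre-tax equilibrium quantity: Q* = 249/5
Post-tax equilibrium quantity: Q_tax = 45
Reduction in quantity: Q* - Q_tax = 24/5
DWL = (1/2) * tax * (Q* - Q_tax)
DWL = (1/2) * 4 * 24/5 = 48/5

48/5


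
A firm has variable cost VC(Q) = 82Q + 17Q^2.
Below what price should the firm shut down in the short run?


AVC(Q) = VC(Q)/Q = 82 + 17Q
AVC is increasing in Q, so minimum AVC is at Q -> 0+.
Min AVC = 82
The firm should shut down if P < 82.

82


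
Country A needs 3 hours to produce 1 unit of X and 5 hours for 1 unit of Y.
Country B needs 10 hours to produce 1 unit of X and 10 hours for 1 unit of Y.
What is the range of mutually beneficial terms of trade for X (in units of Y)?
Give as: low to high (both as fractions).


Opportunity cost of X for Country A = hours_X / hours_Y = 3/5 = 3/5 units of Y
Opportunity cost of X for Country B = hours_X / hours_Y = 10/10 = 1 units of Y
Terms of trade must be between the two opportunity costs.
Range: 3/5 to 1

3/5 to 1


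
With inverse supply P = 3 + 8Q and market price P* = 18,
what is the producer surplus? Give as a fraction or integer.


Minimum supply price (at Q=0): P_min = 3
Quantity supplied at P* = 18:
Q* = (18 - 3)/8 = 15/8
PS = (1/2) * Q* * (P* - P_min)
PS = (1/2) * 15/8 * (18 - 3)
PS = (1/2) * 15/8 * 15 = 225/16

225/16


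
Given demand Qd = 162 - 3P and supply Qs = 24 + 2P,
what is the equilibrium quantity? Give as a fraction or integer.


First find equilibrium price:
162 - 3P = 24 + 2P
P* = 138/5 = 138/5
Then substitute into demand:
Q* = 162 - 3 * 138/5 = 396/5

396/5


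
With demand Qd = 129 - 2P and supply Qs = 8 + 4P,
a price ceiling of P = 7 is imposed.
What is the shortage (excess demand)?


At P = 7:
Qd = 129 - 2*7 = 115
Qs = 8 + 4*7 = 36
Shortage = Qd - Qs = 115 - 36 = 79

79


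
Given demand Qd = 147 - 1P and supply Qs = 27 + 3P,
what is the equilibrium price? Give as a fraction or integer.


At equilibrium, Qd = Qs.
147 - 1P = 27 + 3P
147 - 27 = 1P + 3P
120 = 4P
P* = 120/4 = 30

30


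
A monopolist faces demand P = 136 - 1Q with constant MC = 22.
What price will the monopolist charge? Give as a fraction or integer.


MR = 136 - 2Q
Set MR = MC: 136 - 2Q = 22
Q* = 57
Substitute into demand:
P* = 136 - 1*57 = 79

79


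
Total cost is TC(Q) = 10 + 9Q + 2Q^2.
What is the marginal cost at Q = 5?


MC = dTC/dQ = 9 + 2*2*Q
At Q = 5:
MC = 9 + 4*5
MC = 9 + 20 = 29

29


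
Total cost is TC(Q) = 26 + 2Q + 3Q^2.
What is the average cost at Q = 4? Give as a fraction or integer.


TC(4) = 26 + 2*4 + 3*4^2
TC(4) = 26 + 8 + 48 = 82
AC = TC/Q = 82/4 = 41/2

41/2


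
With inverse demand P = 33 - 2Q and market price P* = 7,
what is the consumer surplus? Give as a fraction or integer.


Maximum willingness to pay (at Q=0): P_max = 33
Quantity demanded at P* = 7:
Q* = (33 - 7)/2 = 13
CS = (1/2) * Q* * (P_max - P*)
CS = (1/2) * 13 * (33 - 7)
CS = (1/2) * 13 * 26 = 169

169


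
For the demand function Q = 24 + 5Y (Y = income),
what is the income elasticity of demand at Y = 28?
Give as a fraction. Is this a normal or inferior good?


dQ/dY = 5
At Y = 28: Q = 24 + 5*28 = 164
Ey = (dQ/dY)(Y/Q) = 5 * 28 / 164 = 35/41
Since Ey > 0, this is a normal good.

35/41 (normal good)


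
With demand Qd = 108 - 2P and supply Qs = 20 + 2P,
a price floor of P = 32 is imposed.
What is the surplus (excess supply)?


At P = 32:
Qd = 108 - 2*32 = 44
Qs = 20 + 2*32 = 84
Surplus = Qs - Qd = 84 - 44 = 40

40


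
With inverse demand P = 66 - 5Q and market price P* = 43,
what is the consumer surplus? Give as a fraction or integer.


Maximum willingness to pay (at Q=0): P_max = 66
Quantity demanded at P* = 43:
Q* = (66 - 43)/5 = 23/5
CS = (1/2) * Q* * (P_max - P*)
CS = (1/2) * 23/5 * (66 - 43)
CS = (1/2) * 23/5 * 23 = 529/10

529/10


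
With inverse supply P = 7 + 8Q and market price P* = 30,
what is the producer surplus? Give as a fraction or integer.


Minimum supply price (at Q=0): P_min = 7
Quantity supplied at P* = 30:
Q* = (30 - 7)/8 = 23/8
PS = (1/2) * Q* * (P* - P_min)
PS = (1/2) * 23/8 * (30 - 7)
PS = (1/2) * 23/8 * 23 = 529/16

529/16


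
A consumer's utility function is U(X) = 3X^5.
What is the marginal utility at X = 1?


MU = dU/dX = 3*5*X^(5-1)
MU = 15*X^4
At X = 1:
MU = 15 * 1^4
MU = 15 * 1 = 15

15


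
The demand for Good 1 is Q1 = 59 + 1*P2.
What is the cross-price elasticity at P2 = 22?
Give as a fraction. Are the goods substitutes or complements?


dQ1/dP2 = 1
At P2 = 22: Q1 = 59 + 1*22 = 81
Exy = (dQ1/dP2)(P2/Q1) = 1 * 22 / 81 = 22/81
Since Exy > 0, the goods are substitutes.

22/81 (substitutes)


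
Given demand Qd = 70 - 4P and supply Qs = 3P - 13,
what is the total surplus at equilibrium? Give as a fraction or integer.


Find equilibrium: 70 - 4P = 3P - 13
70 + 13 = 7P
P* = 83/7 = 83/7
Q* = 3*83/7 - 13 = 158/7
Inverse demand: P = 35/2 - Q/4, so P_max = 35/2
Inverse supply: P = 13/3 + Q/3, so P_min = 13/3
CS = (1/2) * 158/7 * (35/2 - 83/7) = 6241/98
PS = (1/2) * 158/7 * (83/7 - 13/3) = 12482/147
TS = CS + PS = 6241/98 + 12482/147 = 6241/42

6241/42


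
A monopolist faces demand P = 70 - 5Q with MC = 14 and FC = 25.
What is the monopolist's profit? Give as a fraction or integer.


MR = MC: 70 - 10Q = 14
Q* = 28/5
P* = 70 - 5*28/5 = 42
Profit = (P* - MC)*Q* - FC
= (42 - 14)*28/5 - 25
= 28*28/5 - 25
= 784/5 - 25 = 659/5

659/5


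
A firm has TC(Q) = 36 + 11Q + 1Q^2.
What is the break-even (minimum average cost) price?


AC(Q) = 36/Q + 11 + 1Q
To minimize: dAC/dQ = -36/Q^2 + 1 = 0
Q^2 = 36/1 = 36
Q* = 6
Min AC = 36/6 + 11 + 1*6
Min AC = 6 + 11 + 6 = 23

23


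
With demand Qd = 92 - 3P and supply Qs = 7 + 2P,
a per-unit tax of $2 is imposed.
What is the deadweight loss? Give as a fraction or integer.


Pre-tax equilibrium quantity: Q* = 41
Post-tax equilibrium quantity: Q_tax = 193/5
Reduction in quantity: Q* - Q_tax = 12/5
DWL = (1/2) * tax * (Q* - Q_tax)
DWL = (1/2) * 2 * 12/5 = 12/5

12/5


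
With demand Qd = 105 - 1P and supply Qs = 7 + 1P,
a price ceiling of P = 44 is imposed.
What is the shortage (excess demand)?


At P = 44:
Qd = 105 - 1*44 = 61
Qs = 7 + 1*44 = 51
Shortage = Qd - Qs = 61 - 51 = 10

10


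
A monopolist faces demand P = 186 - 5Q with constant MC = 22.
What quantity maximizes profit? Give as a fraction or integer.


TR = P*Q = (186 - 5Q)Q = 186Q - 5Q^2
MR = dTR/dQ = 186 - 10Q
Set MR = MC:
186 - 10Q = 22
164 = 10Q
Q* = 164/10 = 82/5

82/5


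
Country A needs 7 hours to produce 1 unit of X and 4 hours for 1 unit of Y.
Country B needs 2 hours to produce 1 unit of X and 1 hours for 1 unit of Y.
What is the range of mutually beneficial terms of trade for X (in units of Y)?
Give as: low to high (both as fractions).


Opportunity cost of X for Country A = hours_X / hours_Y = 7/4 = 7/4 units of Y
Opportunity cost of X for Country B = hours_X / hours_Y = 2/1 = 2 units of Y
Terms of trade must be between the two opportunity costs.
Range: 7/4 to 2

7/4 to 2


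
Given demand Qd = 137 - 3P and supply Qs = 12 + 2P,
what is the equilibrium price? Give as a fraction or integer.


At equilibrium, Qd = Qs.
137 - 3P = 12 + 2P
137 - 12 = 3P + 2P
125 = 5P
P* = 125/5 = 25

25


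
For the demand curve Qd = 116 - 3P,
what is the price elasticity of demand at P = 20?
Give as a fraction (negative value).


dQ/dP = -3
At P = 20: Q = 116 - 3*20 = 56
E = (dQ/dP)(P/Q) = (-3)(20/56) = -15/14

-15/14


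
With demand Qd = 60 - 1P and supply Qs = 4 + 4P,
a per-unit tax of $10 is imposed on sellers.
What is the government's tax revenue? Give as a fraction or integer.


With tax on sellers, new supply: Qs' = 4 + 4(P - 10)
= 4P - 36
New equilibrium quantity:
Q_new = 204/5
Tax revenue = tax * Q_new = 10 * 204/5 = 408

408


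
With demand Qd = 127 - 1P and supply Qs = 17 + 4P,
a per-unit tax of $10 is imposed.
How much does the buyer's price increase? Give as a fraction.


With a per-unit tax, the buyer's price increase depends on relative slopes.
Supply slope: d = 4, Demand slope: b = 1
Buyer's price increase = d * tax / (b + d)
= 4 * 10 / (1 + 4)
= 40 / 5 = 8

8


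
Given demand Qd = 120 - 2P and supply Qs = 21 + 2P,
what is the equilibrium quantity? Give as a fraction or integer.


First find equilibrium price:
120 - 2P = 21 + 2P
P* = 99/4 = 99/4
Then substitute into demand:
Q* = 120 - 2 * 99/4 = 141/2

141/2


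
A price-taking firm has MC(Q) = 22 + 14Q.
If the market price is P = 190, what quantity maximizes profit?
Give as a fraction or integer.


In perfect competition, profit is maximized where P = MC.
190 = 22 + 14Q
168 = 14Q
Q* = 168/14 = 12

12


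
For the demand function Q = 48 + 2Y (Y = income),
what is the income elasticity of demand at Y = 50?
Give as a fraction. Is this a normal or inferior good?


dQ/dY = 2
At Y = 50: Q = 48 + 2*50 = 148
Ey = (dQ/dY)(Y/Q) = 2 * 50 / 148 = 25/37
Since Ey > 0, this is a normal good.

25/37 (normal good)


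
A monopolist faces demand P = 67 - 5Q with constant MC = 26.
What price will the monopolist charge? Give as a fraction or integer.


MR = 67 - 10Q
Set MR = MC: 67 - 10Q = 26
Q* = 41/10
Substitute into demand:
P* = 67 - 5*41/10 = 93/2

93/2


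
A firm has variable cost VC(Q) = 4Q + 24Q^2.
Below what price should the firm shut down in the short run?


AVC(Q) = VC(Q)/Q = 4 + 24Q
AVC is increasing in Q, so minimum AVC is at Q -> 0+.
Min AVC = 4
The firm should shut down if P < 4.

4


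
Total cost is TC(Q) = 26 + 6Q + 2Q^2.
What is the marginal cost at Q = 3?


MC = dTC/dQ = 6 + 2*2*Q
At Q = 3:
MC = 6 + 4*3
MC = 6 + 12 = 18

18


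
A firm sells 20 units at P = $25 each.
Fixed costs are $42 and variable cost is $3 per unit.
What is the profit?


Total Revenue = P * Q = 25 * 20 = $500
Total Cost = FC + VC*Q = 42 + 3*20 = $102
Profit = TR - TC = 500 - 102 = $398

$398


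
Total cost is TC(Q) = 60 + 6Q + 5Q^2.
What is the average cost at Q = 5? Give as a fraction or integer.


TC(5) = 60 + 6*5 + 5*5^2
TC(5) = 60 + 30 + 125 = 215
AC = TC/Q = 215/5 = 43

43


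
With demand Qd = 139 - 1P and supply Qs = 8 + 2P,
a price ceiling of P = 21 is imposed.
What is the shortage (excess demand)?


At P = 21:
Qd = 139 - 1*21 = 118
Qs = 8 + 2*21 = 50
Shortage = Qd - Qs = 118 - 50 = 68

68


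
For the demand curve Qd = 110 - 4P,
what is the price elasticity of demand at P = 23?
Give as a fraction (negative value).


dQ/dP = -4
At P = 23: Q = 110 - 4*23 = 18
E = (dQ/dP)(P/Q) = (-4)(23/18) = -46/9

-46/9


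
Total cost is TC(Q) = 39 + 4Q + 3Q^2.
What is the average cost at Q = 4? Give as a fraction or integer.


TC(4) = 39 + 4*4 + 3*4^2
TC(4) = 39 + 16 + 48 = 103
AC = TC/Q = 103/4 = 103/4

103/4


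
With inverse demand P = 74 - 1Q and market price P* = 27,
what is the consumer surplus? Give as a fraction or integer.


Maximum willingness to pay (at Q=0): P_max = 74
Quantity demanded at P* = 27:
Q* = (74 - 27)/1 = 47
CS = (1/2) * Q* * (P_max - P*)
CS = (1/2) * 47 * (74 - 27)
CS = (1/2) * 47 * 47 = 2209/2

2209/2


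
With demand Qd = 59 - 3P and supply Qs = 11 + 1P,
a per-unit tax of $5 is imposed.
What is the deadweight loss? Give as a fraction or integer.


Pre-tax equilibrium quantity: Q* = 23
Post-tax equilibrium quantity: Q_tax = 77/4
Reduction in quantity: Q* - Q_tax = 15/4
DWL = (1/2) * tax * (Q* - Q_tax)
DWL = (1/2) * 5 * 15/4 = 75/8

75/8


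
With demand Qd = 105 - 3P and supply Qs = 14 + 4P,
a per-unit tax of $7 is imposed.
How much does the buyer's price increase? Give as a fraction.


With a per-unit tax, the buyer's price increase depends on relative slopes.
Supply slope: d = 4, Demand slope: b = 3
Buyer's price increase = d * tax / (b + d)
= 4 * 7 / (3 + 4)
= 28 / 7 = 4

4


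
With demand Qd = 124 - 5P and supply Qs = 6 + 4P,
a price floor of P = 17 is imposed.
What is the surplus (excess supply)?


At P = 17:
Qd = 124 - 5*17 = 39
Qs = 6 + 4*17 = 74
Surplus = Qs - Qd = 74 - 39 = 35

35


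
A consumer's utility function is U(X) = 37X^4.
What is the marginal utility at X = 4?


MU = dU/dX = 37*4*X^(4-1)
MU = 148*X^3
At X = 4:
MU = 148 * 4^3
MU = 148 * 64 = 9472

9472


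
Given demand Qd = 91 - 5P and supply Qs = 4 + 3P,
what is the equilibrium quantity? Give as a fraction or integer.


First find equilibrium price:
91 - 5P = 4 + 3P
P* = 87/8 = 87/8
Then substitute into demand:
Q* = 91 - 5 * 87/8 = 293/8

293/8


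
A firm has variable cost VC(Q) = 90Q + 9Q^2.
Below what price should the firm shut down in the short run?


AVC(Q) = VC(Q)/Q = 90 + 9Q
AVC is increasing in Q, so minimum AVC is at Q -> 0+.
Min AVC = 90
The firm should shut down if P < 90.

90


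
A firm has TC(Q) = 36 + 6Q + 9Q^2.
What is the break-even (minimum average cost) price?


AC(Q) = 36/Q + 6 + 9Q
To minimize: dAC/dQ = -36/Q^2 + 9 = 0
Q^2 = 36/9 = 4
Q* = 2
Min AC = 36/2 + 6 + 9*2
Min AC = 18 + 6 + 18 = 42

42


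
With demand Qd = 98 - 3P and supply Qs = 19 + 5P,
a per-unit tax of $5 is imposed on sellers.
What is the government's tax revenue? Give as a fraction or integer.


With tax on sellers, new supply: Qs' = 19 + 5(P - 5)
= 5P - 6
New equilibrium quantity:
Q_new = 59
Tax revenue = tax * Q_new = 5 * 59 = 295

295


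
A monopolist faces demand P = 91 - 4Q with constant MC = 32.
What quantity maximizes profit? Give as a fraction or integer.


TR = P*Q = (91 - 4Q)Q = 91Q - 4Q^2
MR = dTR/dQ = 91 - 8Q
Set MR = MC:
91 - 8Q = 32
59 = 8Q
Q* = 59/8 = 59/8

59/8


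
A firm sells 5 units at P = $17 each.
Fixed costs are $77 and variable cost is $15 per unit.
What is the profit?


Total Revenue = P * Q = 17 * 5 = $85
Total Cost = FC + VC*Q = 77 + 15*5 = $152
Profit = TR - TC = 85 - 152 = $-67

$-67


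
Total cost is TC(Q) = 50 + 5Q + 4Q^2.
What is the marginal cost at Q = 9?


MC = dTC/dQ = 5 + 2*4*Q
At Q = 9:
MC = 5 + 8*9
MC = 5 + 72 = 77

77


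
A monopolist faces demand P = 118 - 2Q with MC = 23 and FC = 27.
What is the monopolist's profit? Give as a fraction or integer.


MR = MC: 118 - 4Q = 23
Q* = 95/4
P* = 118 - 2*95/4 = 141/2
Profit = (P* - MC)*Q* - FC
= (141/2 - 23)*95/4 - 27
= 95/2*95/4 - 27
= 9025/8 - 27 = 8809/8

8809/8


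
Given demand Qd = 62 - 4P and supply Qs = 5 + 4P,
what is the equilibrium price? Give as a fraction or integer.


At equilibrium, Qd = Qs.
62 - 4P = 5 + 4P
62 - 5 = 4P + 4P
57 = 8P
P* = 57/8 = 57/8

57/8


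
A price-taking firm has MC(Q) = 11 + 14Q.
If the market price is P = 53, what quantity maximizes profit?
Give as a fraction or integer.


In perfect competition, profit is maximized where P = MC.
53 = 11 + 14Q
42 = 14Q
Q* = 42/14 = 3

3


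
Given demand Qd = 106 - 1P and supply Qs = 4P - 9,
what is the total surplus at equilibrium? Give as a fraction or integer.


Find equilibrium: 106 - 1P = 4P - 9
106 + 9 = 5P
P* = 115/5 = 23
Q* = 4*23 - 9 = 83
Inverse demand: P = 106 - Q/1, so P_max = 106
Inverse supply: P = 9/4 + Q/4, so P_min = 9/4
CS = (1/2) * 83 * (106 - 23) = 6889/2
PS = (1/2) * 83 * (23 - 9/4) = 6889/8
TS = CS + PS = 6889/2 + 6889/8 = 34445/8

34445/8


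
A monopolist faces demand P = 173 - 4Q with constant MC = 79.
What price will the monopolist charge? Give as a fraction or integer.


MR = 173 - 8Q
Set MR = MC: 173 - 8Q = 79
Q* = 47/4
Substitute into demand:
P* = 173 - 4*47/4 = 126

126


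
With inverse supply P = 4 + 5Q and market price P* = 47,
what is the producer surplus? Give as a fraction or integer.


Minimum supply price (at Q=0): P_min = 4
Quantity supplied at P* = 47:
Q* = (47 - 4)/5 = 43/5
PS = (1/2) * Q* * (P* - P_min)
PS = (1/2) * 43/5 * (47 - 4)
PS = (1/2) * 43/5 * 43 = 1849/10

1849/10


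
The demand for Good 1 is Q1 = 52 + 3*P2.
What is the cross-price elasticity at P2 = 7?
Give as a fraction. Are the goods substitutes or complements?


dQ1/dP2 = 3
At P2 = 7: Q1 = 52 + 3*7 = 73
Exy = (dQ1/dP2)(P2/Q1) = 3 * 7 / 73 = 21/73
Since Exy > 0, the goods are substitutes.

21/73 (substitutes)


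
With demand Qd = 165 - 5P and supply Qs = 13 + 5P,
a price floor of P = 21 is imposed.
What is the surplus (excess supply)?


At P = 21:
Qd = 165 - 5*21 = 60
Qs = 13 + 5*21 = 118
Surplus = Qs - Qd = 118 - 60 = 58

58


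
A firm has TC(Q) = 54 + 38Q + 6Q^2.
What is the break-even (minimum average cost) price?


AC(Q) = 54/Q + 38 + 6Q
To minimize: dAC/dQ = -54/Q^2 + 6 = 0
Q^2 = 54/6 = 9
Q* = 3
Min AC = 54/3 + 38 + 6*3
Min AC = 18 + 38 + 18 = 74

74


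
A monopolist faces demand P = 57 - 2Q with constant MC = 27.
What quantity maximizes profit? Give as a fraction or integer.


TR = P*Q = (57 - 2Q)Q = 57Q - 2Q^2
MR = dTR/dQ = 57 - 4Q
Set MR = MC:
57 - 4Q = 27
30 = 4Q
Q* = 30/4 = 15/2

15/2


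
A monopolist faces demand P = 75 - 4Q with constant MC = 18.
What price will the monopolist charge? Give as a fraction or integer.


MR = 75 - 8Q
Set MR = MC: 75 - 8Q = 18
Q* = 57/8
Substitute into demand:
P* = 75 - 4*57/8 = 93/2

93/2


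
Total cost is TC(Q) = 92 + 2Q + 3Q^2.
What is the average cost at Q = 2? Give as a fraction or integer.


TC(2) = 92 + 2*2 + 3*2^2
TC(2) = 92 + 4 + 12 = 108
AC = TC/Q = 108/2 = 54

54
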